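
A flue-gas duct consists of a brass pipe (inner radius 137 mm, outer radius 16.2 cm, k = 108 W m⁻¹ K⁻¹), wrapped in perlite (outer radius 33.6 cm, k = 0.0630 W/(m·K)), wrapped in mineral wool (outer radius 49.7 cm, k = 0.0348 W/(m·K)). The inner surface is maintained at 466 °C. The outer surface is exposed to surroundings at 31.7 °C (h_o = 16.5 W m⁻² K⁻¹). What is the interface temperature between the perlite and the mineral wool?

Series thermal resistances, inner to outer:
  R'_brass = ln(0.162/0.137)/(2πk) = 0.1676/(2π·108) = 2.470×10^-4 m·K/W
  R'_perlite = ln(0.336/0.162)/(2πk) = 0.7295/(2π·0.0630) = 1.843 m·K/W
  R'_mineral wool = ln(0.497/0.336)/(2πk) = 0.3915/(2π·0.0348) = 1.790 m·K/W
  R'_conv,out = 1/(2πr h) = 1/(2π·0.497·16.5) = 0.01941 m·K/W
ΣR = 2.470×10^-4 + 1.843 + 1.790 + 0.01941 = 3.653 m·K/W
Q' = ΔT/ΣR = (466 °C − 31.7 °C)/3.653 = 118.9 W/m
From the inner boundary to the perlite/mineral wool interface, ΣR_partial = 1.843 m·K/W.
T_interface = T_in − Q'·ΣR_partial = 466 °C − (118.9)(1.843) = 247 °C

T = 247 °C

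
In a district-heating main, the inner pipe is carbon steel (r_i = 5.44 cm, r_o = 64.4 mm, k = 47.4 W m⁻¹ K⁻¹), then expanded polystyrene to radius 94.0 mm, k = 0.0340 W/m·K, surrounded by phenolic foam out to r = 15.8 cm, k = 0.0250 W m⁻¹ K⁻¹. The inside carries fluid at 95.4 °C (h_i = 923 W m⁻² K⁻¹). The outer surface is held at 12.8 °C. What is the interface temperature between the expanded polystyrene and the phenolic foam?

Treat each layer as a resistance in series:
  R'_conv,in = 1/(2πr h) = 1/(2π·0.0544·923) = 0.003170 m·K/W
  R'_carbon steel = ln(0.0644/0.0544)/(2πk) = 0.1687/(2π·47.4) = 5.666×10^-4 m·K/W
  R'_expanded polystyrene = ln(0.0940/0.0644)/(2πk) = 0.3782/(2π·0.0340) = 1.770 m·K/W
  R'_phenolic foam = ln(0.158/0.0940)/(2πk) = 0.5193/(2π·0.0250) = 3.306 m·K/W
ΣR = 0.003170 + 5.666×10^-4 + 1.770 + 3.306 = 5.080 m·K/W
Q' = ΔT/ΣR = (95.4 °C − 12.8 °C)/5.080 = 16.26 W/m
From the inner boundary to the expanded polystyrene/phenolic foam interface, ΣR_partial = 1.774 m·K/W.
T_interface = T_in − Q'·ΣR_partial = 95.4 °C − (16.26)(1.774) = 66.6 °C

T = 66.6 °C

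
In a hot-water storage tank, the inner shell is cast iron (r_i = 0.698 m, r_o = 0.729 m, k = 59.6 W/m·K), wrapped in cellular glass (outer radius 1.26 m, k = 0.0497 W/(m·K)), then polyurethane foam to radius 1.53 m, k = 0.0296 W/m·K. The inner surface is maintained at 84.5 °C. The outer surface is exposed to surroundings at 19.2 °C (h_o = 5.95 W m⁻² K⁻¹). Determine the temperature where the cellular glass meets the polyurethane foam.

T = 38.3 °C

Series thermal resistances, inner to outer:
  R_cast iron = (1/0.698 − 1/0.729)/(4πk) = 0.06092/(4π·59.6) = 8.134×10^-5 K/W
  R_cellular glass = (1/0.729 − 1/1.26)/(4πk) = 0.5781/(4π·0.0497) = 0.9256 K/W
  R_polyurethane foam = (1/1.26 − 1/1.53)/(4πk) = 0.1401/(4π·0.0296) = 0.3765 K/W
  R_conv,out = 1/(4πr²h) = 1/(4π·1.53²·5.95) = 0.005713 K/W
ΣR = 8.134×10^-5 + 0.9256 + 0.3765 + 0.005713 = 1.308 K/W
Q = ΔT/ΣR = (84.5 °C − 19.2 °C)/1.308 = 49.92 W
From the inner boundary to the cellular glass/polyurethane foam interface, ΣR_partial = 0.9257 K/W.
T_interface = T_in − Q·ΣR_partial = 84.5 °C − (49.92)(0.9257) = 38.3 °C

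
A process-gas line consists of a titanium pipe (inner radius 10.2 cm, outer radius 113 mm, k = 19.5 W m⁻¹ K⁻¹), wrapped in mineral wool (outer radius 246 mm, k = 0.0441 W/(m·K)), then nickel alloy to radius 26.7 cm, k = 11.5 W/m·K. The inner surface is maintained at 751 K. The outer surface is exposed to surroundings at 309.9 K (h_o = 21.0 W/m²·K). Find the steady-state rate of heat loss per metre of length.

Q' = 155 W/m

Treat each layer as a resistance in series:
  R'_titanium = ln(0.113/0.102)/(2πk) = 0.1024/(2π·19.5) = 8.359×10^-4 m·K/W
  R'_mineral wool = ln(0.246/0.113)/(2πk) = 0.7779/(2π·0.0441) = 2.808 m·K/W
  R'_nickel alloy = ln(0.267/0.246)/(2πk) = 0.08192/(2π·11.5) = 0.001134 m·K/W
  R'_conv,out = 1/(2πr h) = 1/(2π·0.267·21.0) = 0.02839 m·K/W
ΣR = 8.359×10^-4 + 2.808 + 0.001134 + 0.02839 = 2.838 m·K/W
Q' = ΔT/ΣR = (751 K − 309.9 K)/2.838 = 155 W/m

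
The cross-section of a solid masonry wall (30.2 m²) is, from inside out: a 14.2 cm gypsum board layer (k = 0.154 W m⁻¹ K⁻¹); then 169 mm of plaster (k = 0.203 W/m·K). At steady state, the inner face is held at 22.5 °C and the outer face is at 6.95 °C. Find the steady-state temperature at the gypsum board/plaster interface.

Resistance network (inner→outer):
  R_gypsum board = L/(kA) = 0.142/(0.154·30.2) = 0.03053 K/W
  R_plaster = L/(kA) = 0.169/(0.203·30.2) = 0.02757 K/W
ΣR = 0.03053 + 0.02757 = 0.05810 K/W
Q = ΔT/ΣR = (22.5 °C − 6.95 °C)/0.05810 = 267.6 W
From the inner boundary to the gypsum board/plaster interface, ΣR_partial = 0.03053 K/W.
T_interface = T_in − Q·ΣR_partial = 22.5 °C − (267.6)(0.03053) = 14.3 °C

T = 14.3 °C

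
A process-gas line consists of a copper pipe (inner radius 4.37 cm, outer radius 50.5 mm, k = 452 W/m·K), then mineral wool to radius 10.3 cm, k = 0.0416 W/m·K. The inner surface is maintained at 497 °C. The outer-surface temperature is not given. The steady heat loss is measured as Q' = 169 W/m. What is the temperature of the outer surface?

T_out = 36.1 °C

Sum the resistances:
  R'_copper = ln(0.0505/0.0437)/(2πk) = 0.1446/(2π·452) = 5.092×10^-5 m·K/W
  R'_mineral wool = ln(0.103/0.0505)/(2πk) = 0.7128/(2π·0.0416) = 2.727 m·K/W
ΣR = 2.727 m·K/W
ΔT = Q'·ΣR = 169 × 2.727 = 460.9 K
Heat flows outward, so T_out = T_in − ΔT = 497 − 460.9 = 36.1 °C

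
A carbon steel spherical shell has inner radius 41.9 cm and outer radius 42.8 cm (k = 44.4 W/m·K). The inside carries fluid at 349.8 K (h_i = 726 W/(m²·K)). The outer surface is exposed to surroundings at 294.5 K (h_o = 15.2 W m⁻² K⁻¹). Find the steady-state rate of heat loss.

Resistance network (inner→outer):
  R_conv,in = 1/(4πr²h) = 1/(4π·0.419²·726) = 6.243×10^-4 K/W
  R_carbon steel = (1/0.419 − 1/0.428)/(4πk) = 0.05019/(4π·44.4) = 8.995×10^-5 K/W
  R_conv,out = 1/(4πr²h) = 1/(4π·0.428²·15.2) = 0.02858 K/W
ΣR = 6.243×10^-4 + 8.995×10^-5 + 0.02858 = 0.02929 K/W
Q = ΔT/ΣR = (349.8 K − 294.5 K)/0.02929 = 1890 W

Q = 1890 W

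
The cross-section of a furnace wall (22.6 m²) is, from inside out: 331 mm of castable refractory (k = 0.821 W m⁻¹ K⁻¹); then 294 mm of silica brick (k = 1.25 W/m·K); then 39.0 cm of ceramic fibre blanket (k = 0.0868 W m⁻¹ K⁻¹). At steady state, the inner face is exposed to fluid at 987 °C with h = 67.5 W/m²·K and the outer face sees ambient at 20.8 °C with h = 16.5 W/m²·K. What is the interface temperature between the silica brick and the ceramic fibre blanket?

T = 866 °C

Series thermal resistances, inner to outer:
  R_conv,in = 1/(hA) = 1/(67.5·22.6) = 6.555×10^-4 K/W
  R_castable refractory = L/(kA) = 0.331/(0.821·22.6) = 0.01784 K/W
  R_silica brick = L/(kA) = 0.294/(1.25·22.6) = 0.01041 K/W
  R_ceramic fibre blanket = L/(kA) = 0.390/(0.0868·22.6) = 0.1988 K/W
  R_conv,out = 1/(hA) = 1/(16.5·22.6) = 0.002682 K/W
ΣR = 6.555×10^-4 + 0.01784 + 0.01041 + 0.1988 + 0.002682 = 0.2304 K/W
Q = ΔT/ΣR = (987 °C − 20.8 °C)/0.2304 = 4194 W
From the inner boundary to the silica brick/ceramic fibre blanket interface, ΣR_partial = 0.02891 K/W.
T_interface = T_in − Q·ΣR_partial = 987 °C − (4194)(0.02891) = 866 °C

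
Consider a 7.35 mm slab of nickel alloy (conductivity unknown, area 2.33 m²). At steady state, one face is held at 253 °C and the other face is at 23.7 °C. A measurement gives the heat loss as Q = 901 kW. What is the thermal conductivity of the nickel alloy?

ΣR = ΔT/Q = |253 − 23.7|/9.01×10^5 = 2.545×10^-4 K/W
L/(kA) = 2.545×10^-4 ⇒ k = 0.00735/(2.545×10^-4·2.33) = 12.4 W/m·K

k = 12.4 W/m·K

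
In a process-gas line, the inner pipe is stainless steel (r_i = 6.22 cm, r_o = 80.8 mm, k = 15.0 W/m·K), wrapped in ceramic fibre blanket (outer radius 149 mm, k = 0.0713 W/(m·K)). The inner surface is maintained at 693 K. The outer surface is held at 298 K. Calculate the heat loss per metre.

Q' = 289 W/m

Resistance network (inner→outer):
  R'_stainless steel = ln(0.0808/0.0622)/(2πk) = 0.2616/(2π·15.0) = 0.002776 m·K/W
  R'_ceramic fibre blanket = ln(0.149/0.0808)/(2πk) = 0.6120/(2π·0.0713) = 1.366 m·K/W
ΣR = 0.002776 + 1.366 = 1.369 m·K/W
Q' = ΔT/ΣR = (693 K − 298 K)/1.369 = 289 W/m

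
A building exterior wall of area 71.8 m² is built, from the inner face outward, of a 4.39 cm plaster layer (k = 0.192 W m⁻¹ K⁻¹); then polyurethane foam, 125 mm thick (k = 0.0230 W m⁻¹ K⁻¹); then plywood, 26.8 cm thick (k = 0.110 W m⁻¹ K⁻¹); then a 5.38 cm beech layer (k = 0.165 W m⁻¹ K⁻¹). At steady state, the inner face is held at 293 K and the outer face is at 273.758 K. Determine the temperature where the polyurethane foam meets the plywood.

T = 280.07 K

Series thermal resistances, inner to outer:
  R_plaster = L/(kA) = 0.0439/(0.192·71.8) = 0.003184 K/W
  R_polyurethane foam = L/(kA) = 0.125/(0.0230·71.8) = 0.07569 K/W
  R_plywood = L/(kA) = 0.268/(0.110·71.8) = 0.03393 K/W
  R_beech = L/(kA) = 0.0538/(0.165·71.8) = 0.004541 K/W
ΣR = 0.003184 + 0.07569 + 0.03393 + 0.004541 = 0.1173 K/W
Q = ΔT/ΣR = (293 K − 273.758 K)/0.1173 = 164.0 W
From the inner boundary to the polyurethane foam/plywood interface, ΣR_partial = 0.07887 K/W.
T_interface = T_in − Q·ΣR_partial = 293 K − (164.0)(0.07887) = 280.07 K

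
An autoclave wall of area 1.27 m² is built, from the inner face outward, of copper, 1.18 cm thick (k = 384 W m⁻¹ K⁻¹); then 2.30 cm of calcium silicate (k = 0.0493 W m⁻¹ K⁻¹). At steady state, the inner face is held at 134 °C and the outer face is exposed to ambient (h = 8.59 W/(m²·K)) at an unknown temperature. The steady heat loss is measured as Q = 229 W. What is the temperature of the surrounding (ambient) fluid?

T_out = 28.9 °C

Sum the resistances:
  R_copper = L/(kA) = 0.0118/(384·1.27) = 2.420×10^-5 K/W
  R_calcium silicate = L/(kA) = 0.0230/(0.0493·1.27) = 0.3673 K/W
  R_conv,out = 1/(hA) = 1/(8.59·1.27) = 0.09166 K/W
ΣR = 0.4590 K/W
ΔT = Q·ΣR = 229 × 0.4590 = 105.1 K
Heat flows outward, so T_out = T_in − ΔT = 134 − 105.1 = 28.9 °C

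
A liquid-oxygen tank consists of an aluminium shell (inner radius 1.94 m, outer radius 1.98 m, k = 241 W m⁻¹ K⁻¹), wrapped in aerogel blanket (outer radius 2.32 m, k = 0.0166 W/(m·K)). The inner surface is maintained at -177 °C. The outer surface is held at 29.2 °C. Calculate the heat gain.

Q = 581 W

Treat each layer as a resistance in series:
  R_aluminium = (1/1.94 − 1/1.98)/(4πk) = 0.01041/(4π·241) = 3.438×10^-6 K/W
  R_aerogel blanket = (1/1.98 − 1/2.32)/(4πk) = 0.07402/(4π·0.0166) = 0.3548 K/W
ΣR = 3.438×10^-6 + 0.3548 = 0.3548 K/W
Q = ΔT/ΣR = (-177 °C − 29.2 °C)/0.3548 = -581 W
(Negative Q ⇒ heat flows inward; heat gain = 581 W.)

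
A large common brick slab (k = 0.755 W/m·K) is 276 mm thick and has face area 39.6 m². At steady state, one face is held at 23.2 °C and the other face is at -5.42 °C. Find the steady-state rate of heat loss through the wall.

Q = 3.10 kW

Q = kA·ΔT/L = 0.755 × 39.6 × |23.2 °C − -5.42 °C| / 0.276 = 3100 W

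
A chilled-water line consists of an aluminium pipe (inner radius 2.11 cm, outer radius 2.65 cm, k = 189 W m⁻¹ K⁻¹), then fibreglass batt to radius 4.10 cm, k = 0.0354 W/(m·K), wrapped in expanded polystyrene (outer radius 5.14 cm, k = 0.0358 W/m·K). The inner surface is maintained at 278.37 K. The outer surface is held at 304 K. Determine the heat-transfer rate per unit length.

Q' = 8.64 W/m

Series thermal resistances, inner to outer:
  R'_aluminium = ln(0.0265/0.0211)/(2πk) = 0.2279/(2π·189) = 1.919×10^-4 m·K/W
  R'_fibreglass batt = ln(0.0410/0.0265)/(2πk) = 0.4364/(2π·0.0354) = 1.962 m·K/W
  R'_expanded polystyrene = ln(0.0514/0.0410)/(2πk) = 0.2261/(2π·0.0358) = 1.005 m·K/W
ΣR = 1.919×10^-4 + 1.962 + 1.005 = 2.967 m·K/W
Q' = ΔT/ΣR = (278.37 K − 304 K)/2.967 = -8.64 W/m
(Negative Q' ⇒ heat flows inward; heat gain = 8.64 W/m.)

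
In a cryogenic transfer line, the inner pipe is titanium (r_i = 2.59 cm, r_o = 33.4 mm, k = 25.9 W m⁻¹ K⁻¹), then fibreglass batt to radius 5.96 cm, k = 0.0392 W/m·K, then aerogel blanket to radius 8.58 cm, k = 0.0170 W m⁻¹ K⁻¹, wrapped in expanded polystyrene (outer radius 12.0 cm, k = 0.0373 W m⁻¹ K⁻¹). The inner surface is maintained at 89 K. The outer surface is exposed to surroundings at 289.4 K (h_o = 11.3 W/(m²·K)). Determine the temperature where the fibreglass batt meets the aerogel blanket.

T = 153 K

Treat each layer as a resistance in series:
  R'_titanium = ln(0.0334/0.0259)/(2πk) = 0.2543/(2π·25.9) = 0.001563 m·K/W
  R'_fibreglass batt = ln(0.0596/0.0334)/(2πk) = 0.5791/(2π·0.0392) = 2.351 m·K/W
  R'_aerogel blanket = ln(0.0858/0.0596)/(2πk) = 0.3644/(2π·0.0170) = 3.411 m·K/W
  R'_expanded polystyrene = ln(0.120/0.0858)/(2πk) = 0.3355/(2π·0.0373) = 1.431 m·K/W
  R'_conv,out = 1/(2πr h) = 1/(2π·0.120·11.3) = 0.1174 m·K/W
ΣR = 0.001563 + 2.351 + 3.411 + 1.431 + 0.1174 = 7.312 m·K/W
Q' = ΔT/ΣR = (89 K − 289.4 K)/7.312 = -27.41 W/m
From the inner boundary to the fibreglass batt/aerogel blanket interface, ΣR_partial = 2.353 m·K/W.
T_interface = T_in − Q'·ΣR_partial = 89 K − (-27.41)(2.353) = 153 K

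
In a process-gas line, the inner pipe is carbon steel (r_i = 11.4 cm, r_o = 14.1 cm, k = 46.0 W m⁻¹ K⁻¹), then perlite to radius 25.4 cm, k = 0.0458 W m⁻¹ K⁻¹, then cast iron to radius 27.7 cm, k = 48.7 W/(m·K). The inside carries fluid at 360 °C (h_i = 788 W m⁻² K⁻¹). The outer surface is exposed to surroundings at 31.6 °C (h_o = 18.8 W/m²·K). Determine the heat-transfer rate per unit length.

Treat each layer as a resistance in series:
  R'_conv,in = 1/(2πr h) = 1/(2π·0.114·788) = 0.001772 m·K/W
  R'_carbon steel = ln(0.141/0.114)/(2πk) = 0.2126/(2π·46.0) = 7.354×10^-4 m·K/W
  R'_perlite = ln(0.254/0.141)/(2πk) = 0.5886/(2π·0.0458) = 2.045 m·K/W
  R'_cast iron = ln(0.277/0.254)/(2πk) = 0.08668/(2π·48.7) = 2.833×10^-4 m·K/W
  R'_conv,out = 1/(2πr h) = 1/(2π·0.277·18.8) = 0.03056 m·K/W
ΣR = 0.001772 + 7.354×10^-4 + 2.045 + 2.833×10^-4 + 0.03056 = 2.078 m·K/W
Q' = ΔT/ΣR = (360 °C − 31.6 °C)/2.078 = 158 W/m

Q' = 158 W/m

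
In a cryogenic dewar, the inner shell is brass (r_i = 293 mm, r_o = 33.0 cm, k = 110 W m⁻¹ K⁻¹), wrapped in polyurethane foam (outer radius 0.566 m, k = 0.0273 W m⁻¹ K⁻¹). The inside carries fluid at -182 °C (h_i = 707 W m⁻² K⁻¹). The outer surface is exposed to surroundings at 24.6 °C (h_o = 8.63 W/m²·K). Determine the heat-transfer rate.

Series thermal resistances, inner to outer:
  R_conv,in = 1/(4πr²h) = 1/(4π·0.293²·707) = 0.001311 K/W
  R_brass = (1/0.293 − 1/0.330)/(4πk) = 0.3827/(4π·110) = 2.768×10^-4 K/W
  R_polyurethane foam = (1/0.330 − 1/0.566)/(4πk) = 1.264/(4π·0.0273) = 3.683 K/W
  R_conv,out = 1/(4πr²h) = 1/(4π·0.566²·8.63) = 0.02878 K/W
ΣR = 0.001311 + 2.768×10^-4 + 3.683 + 0.02878 = 3.713 K/W
Q = ΔT/ΣR = (-182 °C − 24.6 °C)/3.713 = -55.6 W
(Negative Q ⇒ heat flows inward; heat gain = 55.6 W.)

Q = 55.6 W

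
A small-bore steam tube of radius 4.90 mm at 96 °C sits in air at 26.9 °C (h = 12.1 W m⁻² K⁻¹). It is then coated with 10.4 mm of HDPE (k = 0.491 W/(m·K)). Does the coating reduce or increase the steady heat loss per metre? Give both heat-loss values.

Critical radius for a cylinder: r_cr = k/h = 0.0406 m = 4.06 cm.
Outer radius after coating: r₂ = 0.00490 + 0.0104 = 0.01530 m.
Since r₁ < r_cr and r₂ ≤ r_cr, the coating moves toward the maximum at r_cr — heat loss rises.
Bare: R = 1/(2πr₁h) = 2.684 m·K/W; Q = 69.1/2.684 = 25.7 W/m.
Coated: R = R_cond + R_conv = 1.229 m·K/W; Q = 69.1/1.229 = 56.2 W/m.

increases: 25.7 → 56.2 W/m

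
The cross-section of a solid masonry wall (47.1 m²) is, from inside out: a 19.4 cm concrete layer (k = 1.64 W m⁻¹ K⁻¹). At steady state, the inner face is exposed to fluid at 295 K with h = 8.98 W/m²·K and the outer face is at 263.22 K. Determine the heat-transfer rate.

Treat each layer as a resistance in series:
  R_conv,in = 1/(hA) = 1/(8.98·47.1) = 0.002364 K/W
  R_concrete = L/(kA) = 0.194/(1.64·47.1) = 0.002512 K/W
ΣR = 0.002364 + 0.002512 = 0.004876 K/W
Q = ΔT/ΣR = (295 K − 263.22 K)/0.004876 = 6520 W

Q = 6520 W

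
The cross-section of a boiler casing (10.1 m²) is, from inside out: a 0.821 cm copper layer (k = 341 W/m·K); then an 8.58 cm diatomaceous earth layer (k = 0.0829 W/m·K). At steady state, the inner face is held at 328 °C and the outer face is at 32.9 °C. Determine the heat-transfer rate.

Q = 2.88 kW

Resistance network (inner→outer):
  R_copper = L/(kA) = 0.00821/(341·10.1) = 2.384×10^-6 K/W
  R_diatomaceous earth = L/(kA) = 0.0858/(0.0829·10.1) = 0.1025 K/W
ΣR = 2.384×10^-6 + 0.1025 = 0.1025 K/W
Q = ΔT/ΣR = (328 °C − 32.9 °C)/0.1025 = 2880 W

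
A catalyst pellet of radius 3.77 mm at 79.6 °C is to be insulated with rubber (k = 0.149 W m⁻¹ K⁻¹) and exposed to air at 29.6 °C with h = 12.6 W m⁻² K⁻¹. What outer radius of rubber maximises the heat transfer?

For a sphere, r_cr = 2k_ins/h = 2·0.149/12.6 = 0.0237 m = 2.37 cm

r_cr = 2.37 cm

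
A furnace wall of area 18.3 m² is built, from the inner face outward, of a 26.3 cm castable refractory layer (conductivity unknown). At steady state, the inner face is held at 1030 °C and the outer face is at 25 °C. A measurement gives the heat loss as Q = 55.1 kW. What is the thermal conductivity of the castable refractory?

ΣR = ΔT/Q = |1030 − 25|/55100 = 0.01824 K/W
L/(kA) = 0.01824 ⇒ k = 0.263/(0.01824·18.3) = 0.788 W/m·K

k = 0.788 W/m·K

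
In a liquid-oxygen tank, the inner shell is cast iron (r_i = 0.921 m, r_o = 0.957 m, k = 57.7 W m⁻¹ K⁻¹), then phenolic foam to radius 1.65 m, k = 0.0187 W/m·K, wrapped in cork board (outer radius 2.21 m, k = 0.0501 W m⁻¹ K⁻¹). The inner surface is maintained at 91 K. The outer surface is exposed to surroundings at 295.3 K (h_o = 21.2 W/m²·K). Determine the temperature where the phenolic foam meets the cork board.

T = 271.6 K

Treat each layer as a resistance in series:
  R_cast iron = (1/0.921 − 1/0.957)/(4πk) = 0.04084/(4π·57.7) = 5.633×10^-5 K/W
  R_phenolic foam = (1/0.957 − 1/1.65)/(4πk) = 0.4389/(4π·0.0187) = 1.868 K/W
  R_cork board = (1/1.65 − 1/2.21)/(4πk) = 0.1536/(4π·0.0501) = 0.2439 K/W
  R_conv,out = 1/(4πr²h) = 1/(4π·2.21²·21.2) = 7.685×10^-4 K/W
ΣR = 5.633×10^-5 + 1.868 + 0.2439 + 7.685×10^-4 = 2.113 K/W
Q = ΔT/ΣR = (91 K − 295.3 K)/2.113 = -96.69 W
From the inner boundary to the phenolic foam/cork board interface, ΣR_partial = 1.868 K/W.
T_interface = T_in − Q·ΣR_partial = 91 K − (-96.69)(1.868) = 271.6 K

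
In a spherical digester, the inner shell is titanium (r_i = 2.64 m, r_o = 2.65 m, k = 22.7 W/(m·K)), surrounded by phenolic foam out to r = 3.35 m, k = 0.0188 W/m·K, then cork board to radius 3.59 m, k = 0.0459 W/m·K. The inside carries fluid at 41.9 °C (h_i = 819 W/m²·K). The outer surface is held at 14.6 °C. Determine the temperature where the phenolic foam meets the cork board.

Series thermal resistances, inner to outer:
  R_conv,in = 1/(4πr²h) = 1/(4π·2.64²·819) = 1.394×10^-5 K/W
  R_titanium = (1/2.64 − 1/2.65)/(4πk) = 0.001429/(4π·22.7) = 5.011×10^-6 K/W
  R_phenolic foam = (1/2.65 − 1/3.35)/(4πk) = 0.07885/(4π·0.0188) = 0.3338 K/W
  R_cork board = (1/3.35 − 1/3.59)/(4πk) = 0.01996/(4π·0.0459) = 0.03460 K/W
ΣR = 1.394×10^-5 + 5.011×10^-6 + 0.3338 + 0.03460 = 0.3684 K/W
Q = ΔT/ΣR = (41.9 °C − 14.6 °C)/0.3684 = 74.10 W
From the inner boundary to the phenolic foam/cork board interface, ΣR_partial = 0.3338 K/W.
T_interface = T_in − Q·ΣR_partial = 41.9 °C − (74.10)(0.3338) = 17.2 °C

T = 17.2 °C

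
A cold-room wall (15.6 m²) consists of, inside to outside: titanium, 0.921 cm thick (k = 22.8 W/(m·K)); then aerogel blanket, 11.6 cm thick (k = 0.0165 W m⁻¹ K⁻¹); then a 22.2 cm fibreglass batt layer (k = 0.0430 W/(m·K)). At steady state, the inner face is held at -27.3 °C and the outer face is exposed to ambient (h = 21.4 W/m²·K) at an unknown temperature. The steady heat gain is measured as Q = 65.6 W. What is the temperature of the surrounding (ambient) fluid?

Series resistances:
  R_titanium = L/(kA) = 0.00921/(22.8·15.6) = 2.589×10^-5 K/W
  R_aerogel blanket = L/(kA) = 0.116/(0.0165·15.6) = 0.4507 K/W
  R_fibreglass batt = L/(kA) = 0.222/(0.0430·15.6) = 0.3309 K/W
  R_conv,out = 1/(hA) = 1/(21.4·15.6) = 0.002995 K/W
ΣR = 0.7846 K/W
ΔT = Q·ΣR = 65.6 × 0.7846 = 51.47 K
Heat flows inward, so T_out = T_in + ΔT = -27.3 + 51.47 = 24.2 °C

T_out = 24.2 °C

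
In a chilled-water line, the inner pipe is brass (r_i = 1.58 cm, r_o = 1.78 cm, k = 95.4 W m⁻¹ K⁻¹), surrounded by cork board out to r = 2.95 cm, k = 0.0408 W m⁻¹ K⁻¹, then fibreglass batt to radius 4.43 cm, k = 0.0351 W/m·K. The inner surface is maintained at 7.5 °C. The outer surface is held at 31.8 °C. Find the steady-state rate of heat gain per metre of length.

Series thermal resistances, inner to outer:
  R'_brass = ln(0.0178/0.0158)/(2πk) = 0.1192/(2π·95.4) = 1.988×10^-4 m·K/W
  R'_cork board = ln(0.0295/0.0178)/(2πk) = 0.5052/(2π·0.0408) = 1.971 m·K/W
  R'_fibreglass batt = ln(0.0443/0.0295)/(2πk) = 0.4066/(2π·0.0351) = 1.844 m·K/W
ΣR = 1.988×10^-4 + 1.971 + 1.844 = 3.815 m·K/W
Q' = ΔT/ΣR = (7.5 °C − 31.8 °C)/3.815 = -6.37 W/m
(Negative Q' ⇒ heat flows inward; heat gain = 6.37 W/m.)

Q' = 6.37 W/m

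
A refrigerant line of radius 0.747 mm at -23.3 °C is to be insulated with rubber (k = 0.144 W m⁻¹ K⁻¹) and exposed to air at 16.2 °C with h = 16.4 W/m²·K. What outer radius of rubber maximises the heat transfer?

For a cylinder, r_cr = k_ins/h = 0.144/16.4 = 0.00878 m = 0.878 cm

r_cr = 0.878 cm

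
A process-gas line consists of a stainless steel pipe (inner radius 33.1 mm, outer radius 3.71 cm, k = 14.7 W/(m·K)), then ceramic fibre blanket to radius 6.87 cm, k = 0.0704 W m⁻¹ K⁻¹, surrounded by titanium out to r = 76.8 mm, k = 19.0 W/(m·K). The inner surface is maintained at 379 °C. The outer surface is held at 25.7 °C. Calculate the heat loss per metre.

Series thermal resistances, inner to outer:
  R'_stainless steel = ln(0.0371/0.0331)/(2πk) = 0.1141/(2π·14.7) = 0.001235 m·K/W
  R'_ceramic fibre blanket = ln(0.0687/0.0371)/(2πk) = 0.6161/(2π·0.0704) = 1.393 m·K/W
  R'_titanium = ln(0.0768/0.0687)/(2πk) = 0.1115/(2π·19.0) = 9.336×10^-4 m·K/W
ΣR = 0.001235 + 1.393 + 9.336×10^-4 = 1.395 m·K/W
Q' = ΔT/ΣR = (379 °C − 25.7 °C)/1.395 = 253 W/m

Q' = 253 W/m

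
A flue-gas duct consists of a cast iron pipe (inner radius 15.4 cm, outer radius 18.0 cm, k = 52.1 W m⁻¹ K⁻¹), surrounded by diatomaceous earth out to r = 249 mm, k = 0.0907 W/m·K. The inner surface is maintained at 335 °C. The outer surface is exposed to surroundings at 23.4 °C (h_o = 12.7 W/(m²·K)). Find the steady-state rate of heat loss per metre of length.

Q' = 502 W/m

Series thermal resistances, inner to outer:
  R'_cast iron = ln(0.180/0.154)/(2πk) = 0.1560/(2π·52.1) = 4.766×10^-4 m·K/W
  R'_diatomaceous earth = ln(0.249/0.180)/(2πk) = 0.3245/(2π·0.0907) = 0.5694 m·K/W
  R'_conv,out = 1/(2πr h) = 1/(2π·0.249·12.7) = 0.05033 m·K/W
ΣR = 4.766×10^-4 + 0.5694 + 0.05033 = 0.6202 m·K/W
Q' = ΔT/ΣR = (335 °C − 23.4 °C)/0.6202 = 502 W/m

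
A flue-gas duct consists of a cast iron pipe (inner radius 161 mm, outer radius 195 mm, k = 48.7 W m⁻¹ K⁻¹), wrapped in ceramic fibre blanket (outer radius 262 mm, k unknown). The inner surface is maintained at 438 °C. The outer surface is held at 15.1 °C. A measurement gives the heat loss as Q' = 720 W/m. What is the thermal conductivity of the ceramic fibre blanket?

k = 0.0801 W/m·K

ΣR = ΔT/Q' = |438 − 15.1|/720 = 0.5874 m·K/W
Known resistances:
  R'_cast iron = ln(0.195/0.161)/(2πk) = 0.1916/(2π·48.7) = 6.261×10^-4 m·K/W
R_ceramic fibre blanket = ΣR − ΣR_known = 0.5874 − 6.261×10^-4 = 0.5868 m·K/W
ln(r₂/r₁)/(2πk) = 0.5868 ⇒ k = 0.2953/(2π·0.5868) = 0.0801 W/m·K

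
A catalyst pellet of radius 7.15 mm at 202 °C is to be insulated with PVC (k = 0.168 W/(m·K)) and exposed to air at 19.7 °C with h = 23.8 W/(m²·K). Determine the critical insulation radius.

For a sphere, r_cr = 2k_ins/h = 2·0.168/23.8 = 0.0141 m = 1.41 cm

r_cr = 1.41 cm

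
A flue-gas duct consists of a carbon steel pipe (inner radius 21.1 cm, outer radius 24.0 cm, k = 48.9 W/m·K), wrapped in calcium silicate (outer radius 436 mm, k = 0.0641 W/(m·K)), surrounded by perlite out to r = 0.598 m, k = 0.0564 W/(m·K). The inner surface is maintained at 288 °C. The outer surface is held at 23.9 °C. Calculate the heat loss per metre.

Q' = 111 W/m

Resistance network (inner→outer):
  R'_carbon steel = ln(0.240/0.211)/(2πk) = 0.1288/(2π·48.9) = 4.191×10^-4 m·K/W
  R'_calcium silicate = ln(0.436/0.240)/(2πk) = 0.5970/(2π·0.0641) = 1.482 m·K/W
  R'_perlite = ln(0.598/0.436)/(2πk) = 0.3159/(2π·0.0564) = 0.8916 m·K/W
ΣR = 4.191×10^-4 + 1.482 + 0.8916 = 2.374 m·K/W
Q' = ΔT/ΣR = (288 °C − 23.9 °C)/2.374 = 111 W/m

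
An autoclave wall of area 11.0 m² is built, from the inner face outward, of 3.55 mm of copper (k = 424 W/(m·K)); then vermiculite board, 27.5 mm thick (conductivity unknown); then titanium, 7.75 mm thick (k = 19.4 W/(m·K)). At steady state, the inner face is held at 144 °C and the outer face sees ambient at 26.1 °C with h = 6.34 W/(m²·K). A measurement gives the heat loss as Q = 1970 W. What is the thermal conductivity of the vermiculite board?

k = 0.0550 W/m·K

ΣR = ΔT/Q = |144 − 26.1|/1970 = 0.05985 K/W
Known resistances:
  R_copper = L/(kA) = 0.00355/(424·11.0) = 7.611×10^-7 K/W
  R_titanium = L/(kA) = 0.00775/(19.4·11.0) = 3.632×10^-5 K/W
  R_conv,out = 1/(hA) = 1/(6.34·11.0) = 0.01434 K/W
R_vermiculite board = ΣR − ΣR_known = 0.05985 − 0.01438 = 0.04547 K/W
L/(kA) = 0.04547 ⇒ k = 0.0275/(0.04547·11.0) = 0.0550 W/m·K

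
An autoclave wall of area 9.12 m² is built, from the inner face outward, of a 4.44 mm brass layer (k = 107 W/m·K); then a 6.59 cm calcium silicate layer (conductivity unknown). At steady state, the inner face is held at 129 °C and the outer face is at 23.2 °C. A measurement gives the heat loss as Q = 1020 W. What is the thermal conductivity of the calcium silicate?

k = 0.0697 W/m·K

ΣR = ΔT/Q = |129 − 23.2|/1020 = 0.1037 K/W
Known resistances:
  R_brass = L/(kA) = 0.00444/(107·9.12) = 4.550×10^-6 K/W
R_calcium silicate = ΣR − ΣR_known = 0.1037 − 4.550×10^-6 = 0.1037 K/W
L/(kA) = 0.1037 ⇒ k = 0.0659/(0.1037·9.12) = 0.0697 W/m·K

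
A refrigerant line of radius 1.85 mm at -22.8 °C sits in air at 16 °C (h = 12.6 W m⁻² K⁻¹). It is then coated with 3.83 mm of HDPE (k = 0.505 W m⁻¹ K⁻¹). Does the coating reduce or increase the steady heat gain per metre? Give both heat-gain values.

Critical radius for a cylinder: r_cr = k/h = 0.0401 m = 4.01 cm.
Outer radius after coating: r₂ = 0.00185 + 0.00383 = 0.00568 m.
Since r₁ < r_cr and r₂ ≤ r_cr, the coating moves toward the maximum at r_cr — heat gain rises.
Bare: R = 1/(2πr₁h) = 6.828 m·K/W; Q = 38.8/6.828 = 5.68 W/m.
Coated: R = R_cond + R_conv = 2.577 m·K/W; Q = 38.8/2.577 = 15.1 W/m.

increases: 5.68 → 15.1 W/m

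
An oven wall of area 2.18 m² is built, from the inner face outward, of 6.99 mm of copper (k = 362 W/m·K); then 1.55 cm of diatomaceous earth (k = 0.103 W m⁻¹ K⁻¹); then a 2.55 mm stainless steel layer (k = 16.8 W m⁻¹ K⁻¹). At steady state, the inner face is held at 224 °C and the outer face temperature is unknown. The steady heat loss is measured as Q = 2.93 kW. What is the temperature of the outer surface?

T_out = 21.5 °C

Series resistances:
  R_copper = L/(kA) = 0.00699/(362·2.18) = 8.858×10^-6 K/W
  R_diatomaceous earth = L/(kA) = 0.0155/(0.103·2.18) = 0.06903 K/W
  R_stainless steel = L/(kA) = 0.00255/(16.8·2.18) = 6.963×10^-5 K/W
ΣR = 0.06911 K/W
ΔT = Q·ΣR = 2930 × 0.06911 = 202.5 K
Heat flows outward, so T_out = T_in − ΔT = 224 − 202.5 = 21.5 °C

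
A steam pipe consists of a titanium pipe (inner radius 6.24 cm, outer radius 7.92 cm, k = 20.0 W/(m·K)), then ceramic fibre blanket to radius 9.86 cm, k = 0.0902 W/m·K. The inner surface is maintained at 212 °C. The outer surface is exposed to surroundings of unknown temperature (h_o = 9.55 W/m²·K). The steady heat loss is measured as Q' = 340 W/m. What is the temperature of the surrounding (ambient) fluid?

T_out = 22.4 °C

Sum the resistances:
  R'_titanium = ln(0.0792/0.0624)/(2πk) = 0.2384/(2π·20.0) = 0.001897 m·K/W
  R'_ceramic fibre blanket = ln(0.0986/0.0792)/(2πk) = 0.2191/(2π·0.0902) = 0.3866 m·K/W
  R'_conv,out = 1/(2πr h) = 1/(2π·0.0986·9.55) = 0.1690 m·K/W
ΣR = 0.5575 m·K/W
ΔT = Q'·ΣR = 340 × 0.5575 = 189.6 K
Heat flows outward, so T_out = T_in − ΔT = 212 − 189.6 = 22.4 °C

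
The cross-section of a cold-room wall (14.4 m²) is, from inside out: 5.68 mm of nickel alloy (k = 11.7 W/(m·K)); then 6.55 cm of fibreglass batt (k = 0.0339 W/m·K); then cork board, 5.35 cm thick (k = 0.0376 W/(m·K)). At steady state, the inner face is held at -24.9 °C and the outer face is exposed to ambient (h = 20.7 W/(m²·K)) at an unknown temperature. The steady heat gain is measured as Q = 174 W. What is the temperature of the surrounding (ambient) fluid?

T_out = 16.2 °C

Series resistances:
  R_nickel alloy = L/(kA) = 0.00568/(11.7·14.4) = 3.371×10^-5 K/W
  R_fibreglass batt = L/(kA) = 0.0655/(0.0339·14.4) = 0.1342 K/W
  R_cork board = L/(kA) = 0.0535/(0.0376·14.4) = 0.09881 K/W
  R_conv,out = 1/(hA) = 1/(20.7·14.4) = 0.003355 K/W
ΣR = 0.2364 K/W
ΔT = Q·ΣR = 174 × 0.2364 = 41.13 K
Heat flows inward, so T_out = T_in + ΔT = -24.9 + 41.13 = 16.2 °C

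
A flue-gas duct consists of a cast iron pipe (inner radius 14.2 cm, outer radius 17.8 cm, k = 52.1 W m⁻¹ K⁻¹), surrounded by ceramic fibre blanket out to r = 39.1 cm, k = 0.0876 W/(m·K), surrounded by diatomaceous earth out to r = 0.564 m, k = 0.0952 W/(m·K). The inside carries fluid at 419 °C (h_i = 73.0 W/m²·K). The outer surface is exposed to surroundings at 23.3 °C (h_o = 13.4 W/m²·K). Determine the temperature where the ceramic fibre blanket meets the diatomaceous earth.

Treat each layer as a resistance in series:
  R'_conv,in = 1/(2πr h) = 1/(2π·0.142·73.0) = 0.01535 m·K/W
  R'_cast iron = ln(0.178/0.142)/(2πk) = 0.2260/(2π·52.1) = 6.903×10^-4 m·K/W
  R'_ceramic fibre blanket = ln(0.391/0.178)/(2πk) = 0.7869/(2π·0.0876) = 1.430 m·K/W
  R'_diatomaceous earth = ln(0.564/0.391)/(2πk) = 0.3663/(2π·0.0952) = 0.6125 m·K/W
  R'_conv,out = 1/(2πr h) = 1/(2π·0.564·13.4) = 0.02106 m·K/W
ΣR = 0.01535 + 6.903×10^-4 + 1.430 + 0.6125 + 0.02106 = 2.080 m·K/W
Q' = ΔT/ΣR = (419 °C − 23.3 °C)/2.080 = 190.2 W/m
From the inner boundary to the ceramic fibre blanket/diatomaceous earth interface, ΣR_partial = 1.446 m·K/W.
T_interface = T_in − Q'·ΣR_partial = 419 °C − (190.2)(1.446) = 144 °C

T = 144 °C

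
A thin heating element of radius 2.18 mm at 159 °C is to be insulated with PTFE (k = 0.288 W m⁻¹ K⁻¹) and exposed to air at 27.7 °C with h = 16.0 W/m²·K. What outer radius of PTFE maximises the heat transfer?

For a cylinder, r_cr = k_ins/h = 0.288/16.0 = 0.0180 m = 1.80 cm

r_cr = 1.80 cm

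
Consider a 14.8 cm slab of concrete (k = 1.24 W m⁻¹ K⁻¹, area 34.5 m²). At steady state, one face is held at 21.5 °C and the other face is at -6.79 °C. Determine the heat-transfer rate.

Q = kA·ΔT/L = 1.24 × 34.5 × |21.5 °C − -6.79 °C| / 0.148 = 8180 W

Q = 8.18 kW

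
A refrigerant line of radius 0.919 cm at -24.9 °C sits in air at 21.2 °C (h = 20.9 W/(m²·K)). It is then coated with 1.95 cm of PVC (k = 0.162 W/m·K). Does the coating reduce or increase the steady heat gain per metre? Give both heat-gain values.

Critical radius for a cylinder: r_cr = k/h = 0.00775 m = 0.775 cm.
Outer radius after coating: r₂ = 0.00919 + 0.0195 = 0.02869 m.
Since r₁ ≥ r_cr, any added insulation reduces the heat gain.
Bare: R = 1/(2πr₁h) = 0.8286 m·K/W; Q = 46.1/0.8286 = 55.6 W/m.
Coated: R = R_cond + R_conv = 1.384 m·K/W; Q = 46.1/1.384 = 33.3 W/m.

reduces: 55.6 → 33.3 W/m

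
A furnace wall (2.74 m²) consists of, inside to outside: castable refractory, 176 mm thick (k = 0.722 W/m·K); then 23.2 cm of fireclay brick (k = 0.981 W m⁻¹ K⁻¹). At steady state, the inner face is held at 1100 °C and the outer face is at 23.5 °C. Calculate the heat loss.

Resistance network (inner→outer):
  R_castable refractory = L/(kA) = 0.176/(0.722·2.74) = 0.08897 K/W
  R_fireclay brick = L/(kA) = 0.232/(0.981·2.74) = 0.08631 K/W
ΣR = 0.08897 + 0.08631 = 0.1753 K/W
Q = ΔT/ΣR = (1100 °C − 23.5 °C)/0.1753 = 6140 W

Q = 6140 W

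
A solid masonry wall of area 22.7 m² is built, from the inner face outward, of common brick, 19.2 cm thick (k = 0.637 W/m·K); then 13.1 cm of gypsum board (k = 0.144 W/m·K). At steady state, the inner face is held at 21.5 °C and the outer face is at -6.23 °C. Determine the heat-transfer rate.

Q = 520 W

Resistance network (inner→outer):
  R_common brick = L/(kA) = 0.192/(0.637·22.7) = 0.01328 K/W
  R_gypsum board = L/(kA) = 0.131/(0.144·22.7) = 0.04008 K/W
ΣR = 0.01328 + 0.04008 = 0.05336 K/W
Q = ΔT/ΣR = (21.5 °C − -6.23 °C)/0.05336 = 520 W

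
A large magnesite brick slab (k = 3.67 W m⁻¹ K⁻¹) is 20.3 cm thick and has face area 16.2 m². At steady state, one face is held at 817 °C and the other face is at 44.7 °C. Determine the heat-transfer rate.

Q = kA·ΔT/L = 3.67 × 16.2 × |817 °C − 44.7 °C| / 0.203 = 2.26×10^5 W

Q = 226 kW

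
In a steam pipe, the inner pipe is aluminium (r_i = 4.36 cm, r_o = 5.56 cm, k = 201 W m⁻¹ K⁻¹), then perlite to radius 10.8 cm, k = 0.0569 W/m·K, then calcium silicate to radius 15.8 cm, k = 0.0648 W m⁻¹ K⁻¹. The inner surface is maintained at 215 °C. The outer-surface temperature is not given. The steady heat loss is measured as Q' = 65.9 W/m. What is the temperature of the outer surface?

T_out = 31.0 °C

Series resistances:
  R'_aluminium = ln(0.0556/0.0436)/(2πk) = 0.2431/(2π·201) = 1.925×10^-4 m·K/W
  R'_perlite = ln(0.108/0.0556)/(2πk) = 0.6639/(2π·0.0569) = 1.857 m·K/W
  R'_calcium silicate = ln(0.158/0.108)/(2πk) = 0.3805/(2π·0.0648) = 0.9345 m·K/W
ΣR = 2.792 m·K/W
ΔT = Q'·ΣR = 65.9 × 2.792 = 184.0 K
Heat flows outward, so T_out = T_in − ΔT = 215 − 184.0 = 31.0 °C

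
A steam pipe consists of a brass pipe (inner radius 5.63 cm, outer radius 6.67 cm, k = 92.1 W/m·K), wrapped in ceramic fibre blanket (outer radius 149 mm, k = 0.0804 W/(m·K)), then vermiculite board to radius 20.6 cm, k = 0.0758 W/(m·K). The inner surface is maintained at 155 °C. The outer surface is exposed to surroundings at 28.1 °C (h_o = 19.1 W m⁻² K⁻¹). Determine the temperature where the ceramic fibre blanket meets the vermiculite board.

Resistance network (inner→outer):
  R'_brass = ln(0.0667/0.0563)/(2πk) = 0.1695/(2π·92.1) = 2.929×10^-4 m·K/W
  R'_ceramic fibre blanket = ln(0.149/0.0667)/(2πk) = 0.8037/(2π·0.0804) = 1.591 m·K/W
  R'_vermiculite board = ln(0.206/0.149)/(2πk) = 0.3239/(2π·0.0758) = 0.6801 m·K/W
  R'_conv,out = 1/(2πr h) = 1/(2π·0.206·19.1) = 0.04045 m·K/W
ΣR = 2.929×10^-4 + 1.591 + 0.6801 + 0.04045 = 2.312 m·K/W
Q' = ΔT/ΣR = (155 °C − 28.1 °C)/2.312 = 54.89 W/m
From the inner boundary to the ceramic fibre blanket/vermiculite board interface, ΣR_partial = 1.591 m·K/W.
T_interface = T_in − Q'·ΣR_partial = 155 °C − (54.89)(1.591) = 67.7 °C

T = 67.7 °C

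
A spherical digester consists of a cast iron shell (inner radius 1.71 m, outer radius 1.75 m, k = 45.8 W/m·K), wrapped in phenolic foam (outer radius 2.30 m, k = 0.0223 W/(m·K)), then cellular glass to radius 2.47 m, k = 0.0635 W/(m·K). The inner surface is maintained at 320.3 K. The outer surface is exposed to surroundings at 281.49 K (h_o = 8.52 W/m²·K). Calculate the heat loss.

Treat each layer as a resistance in series:
  R_cast iron = (1/1.71 − 1/1.75)/(4πk) = 0.01337/(4π·45.8) = 2.322×10^-5 K/W
  R_phenolic foam = (1/1.75 − 1/2.30)/(4πk) = 0.1366/(4π·0.0223) = 0.4876 K/W
  R_cellular glass = (1/2.30 − 1/2.47)/(4πk) = 0.02992/(4π·0.0635) = 0.03750 K/W
  R_conv,out = 1/(4πr²h) = 1/(4π·2.47²·8.52) = 0.001531 K/W
ΣR = 2.322×10^-5 + 0.4876 + 0.03750 + 0.001531 = 0.5267 K/W
Q = ΔT/ΣR = (320.3 K − 281.49 K)/0.5267 = 73.7 W

Q = 73.7 W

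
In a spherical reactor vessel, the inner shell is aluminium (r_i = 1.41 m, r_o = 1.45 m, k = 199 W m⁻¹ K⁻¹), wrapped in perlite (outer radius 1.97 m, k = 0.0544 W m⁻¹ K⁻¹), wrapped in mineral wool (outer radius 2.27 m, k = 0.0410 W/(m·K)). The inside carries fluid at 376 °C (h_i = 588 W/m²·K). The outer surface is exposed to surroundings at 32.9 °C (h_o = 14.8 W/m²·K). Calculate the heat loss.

Q = 863 W

Treat each layer as a resistance in series:
  R_conv,in = 1/(4πr²h) = 1/(4π·1.41²·588) = 6.807×10^-5 K/W
  R_aluminium = (1/1.41 − 1/1.45)/(4πk) = 0.01956/(4π·199) = 7.824×10^-6 K/W
  R_perlite = (1/1.45 − 1/1.97)/(4πk) = 0.1820/(4π·0.0544) = 0.2663 K/W
  R_mineral wool = (1/1.97 − 1/2.27)/(4πk) = 0.06709/(4π·0.0410) = 0.1302 K/W
  R_conv,out = 1/(4πr²h) = 1/(4π·2.27²·14.8) = 0.001043 K/W
ΣR = 6.807×10^-5 + 7.824×10^-6 + 0.2663 + 0.1302 + 0.001043 = 0.3976 K/W
Q = ΔT/ΣR = (376 °C − 32.9 °C)/0.3976 = 863 W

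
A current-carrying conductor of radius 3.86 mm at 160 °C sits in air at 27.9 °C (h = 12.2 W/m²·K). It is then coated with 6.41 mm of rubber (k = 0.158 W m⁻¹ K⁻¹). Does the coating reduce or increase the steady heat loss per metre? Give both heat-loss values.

increases: 39.1 → 58.6 W/m

Critical radius for a cylinder: r_cr = k/h = 0.0130 m = 1.30 cm.
Outer radius after coating: r₂ = 0.00386 + 0.00641 = 0.01027 m.
Since r₁ < r_cr and r₂ ≤ r_cr, the coating moves toward the maximum at r_cr — heat loss rises.
Bare: R = 1/(2πr₁h) = 3.380 m·K/W; Q = 132.1/3.380 = 39.1 W/m.
Coated: R = R_cond + R_conv = 2.256 m·K/W; Q = 132.1/2.256 = 58.6 W/m.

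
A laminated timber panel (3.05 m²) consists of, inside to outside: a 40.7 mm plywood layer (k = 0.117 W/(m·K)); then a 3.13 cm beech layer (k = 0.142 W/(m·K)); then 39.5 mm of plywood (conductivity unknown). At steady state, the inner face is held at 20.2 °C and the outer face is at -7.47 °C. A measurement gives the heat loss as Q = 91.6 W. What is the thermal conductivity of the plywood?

k = 0.112 W/m·K

ΣR = ΔT/Q = |20.2 − -7.47|/91.6 = 0.3021 K/W
Known resistances:
  R_plywood = L/(kA) = 0.0407/(0.117·3.05) = 0.1141 K/W
  R_beech = L/(kA) = 0.0313/(0.142·3.05) = 0.07227 K/W
R_plywood = ΣR − ΣR_known = 0.3021 − 0.1864 = 0.1157 K/W
L/(kA) = 0.1157 ⇒ k = 0.0395/(0.1157·3.05) = 0.112 W/m·K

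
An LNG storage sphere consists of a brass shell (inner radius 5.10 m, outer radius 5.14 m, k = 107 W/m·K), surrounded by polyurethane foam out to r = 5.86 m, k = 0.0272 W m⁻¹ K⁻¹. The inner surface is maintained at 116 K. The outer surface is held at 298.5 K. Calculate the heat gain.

Resistance network (inner→outer):
  R_brass = (1/5.10 − 1/5.14)/(4πk) = 0.001526/(4π·107) = 1.135×10^-6 K/W
  R_polyurethane foam = (1/5.14 − 1/5.86)/(4πk) = 0.02390/(4π·0.0272) = 0.06993 K/W
ΣR = 1.135×10^-6 + 0.06993 = 0.06993 K/W
Q = ΔT/ΣR = (116 K − 298.5 K)/0.06993 = -2610 W
(Negative Q ⇒ heat flows inward; heat gain = 2610 W.)

Q = 2610 W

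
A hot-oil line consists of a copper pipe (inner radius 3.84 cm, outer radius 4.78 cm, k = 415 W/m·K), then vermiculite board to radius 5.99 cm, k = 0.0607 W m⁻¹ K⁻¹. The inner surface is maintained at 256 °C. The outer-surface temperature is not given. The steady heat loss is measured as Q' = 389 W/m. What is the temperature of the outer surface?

T_out = 25.8 °C

Series resistances:
  R'_copper = ln(0.0478/0.0384)/(2πk) = 0.2190/(2π·415) = 8.398×10^-5 m·K/W
  R'_vermiculite board = ln(0.0599/0.0478)/(2πk) = 0.2257/(2π·0.0607) = 0.5917 m·K/W
ΣR = 0.5917 m·K/W
ΔT = Q'·ΣR = 389 × 0.5917 = 230.2 K
Heat flows outward, so T_out = T_in − ΔT = 256 − 230.2 = 25.8 °C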